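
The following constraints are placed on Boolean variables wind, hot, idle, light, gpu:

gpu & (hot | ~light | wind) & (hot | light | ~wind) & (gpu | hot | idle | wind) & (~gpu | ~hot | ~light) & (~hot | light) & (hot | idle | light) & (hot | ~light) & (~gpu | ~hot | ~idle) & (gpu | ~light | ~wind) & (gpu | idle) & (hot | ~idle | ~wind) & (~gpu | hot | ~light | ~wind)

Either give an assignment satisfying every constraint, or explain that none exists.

wind: False, hot: False, idle: True, light: False, gpu: True

Unit clause (gpu) forces gpu = True.
Set wind = False.
Try hot = True:
  (~gpu | ~hot | ~light) forces light = False.
  clause (~hot | light) is falsified — backtrack.
So hot = False.
  then (hot | ~light | wind) forces light = False.
  then (hot | idle | light) forces idle = True.
All clauses satisfied.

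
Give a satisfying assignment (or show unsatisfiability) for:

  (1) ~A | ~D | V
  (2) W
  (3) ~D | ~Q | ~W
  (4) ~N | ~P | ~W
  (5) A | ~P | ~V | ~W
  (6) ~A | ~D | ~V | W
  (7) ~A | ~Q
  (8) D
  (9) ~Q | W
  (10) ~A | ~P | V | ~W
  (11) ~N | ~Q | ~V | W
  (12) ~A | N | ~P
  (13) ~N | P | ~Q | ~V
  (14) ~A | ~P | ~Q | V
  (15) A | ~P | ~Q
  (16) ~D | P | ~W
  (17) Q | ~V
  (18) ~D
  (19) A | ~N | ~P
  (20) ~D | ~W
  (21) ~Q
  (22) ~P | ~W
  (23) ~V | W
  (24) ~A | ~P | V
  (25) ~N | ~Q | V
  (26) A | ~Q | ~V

Unsatisfiable

Case D = True:
  Clause (~D) is falsified — contradiction.
Case D = False:
  Clause (D) is falsified — contradiction.
Both cases fail, so the formula is unsatisfiable.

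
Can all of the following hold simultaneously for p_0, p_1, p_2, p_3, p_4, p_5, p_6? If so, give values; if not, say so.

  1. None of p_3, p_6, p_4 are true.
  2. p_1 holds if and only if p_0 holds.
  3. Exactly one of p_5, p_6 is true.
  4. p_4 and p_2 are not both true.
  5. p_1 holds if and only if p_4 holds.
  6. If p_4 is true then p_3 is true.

p_0: False, p_1: False, p_2: True, p_3: False, p_4: False, p_5: True, p_6: False

  (1) {p_3, p_6, p_4}: 0 true — none ✓
  (2) p_1=F, p_0=F — same ✓
  (3) {p_5, p_6}: 1 true — exactly one ✓
  (4) p_4=F, p_2=T — not both ✓
  (5) p_1=F, p_4=F — same ✓
  (6) p_4=F ⇒ p_3: vacuous ✓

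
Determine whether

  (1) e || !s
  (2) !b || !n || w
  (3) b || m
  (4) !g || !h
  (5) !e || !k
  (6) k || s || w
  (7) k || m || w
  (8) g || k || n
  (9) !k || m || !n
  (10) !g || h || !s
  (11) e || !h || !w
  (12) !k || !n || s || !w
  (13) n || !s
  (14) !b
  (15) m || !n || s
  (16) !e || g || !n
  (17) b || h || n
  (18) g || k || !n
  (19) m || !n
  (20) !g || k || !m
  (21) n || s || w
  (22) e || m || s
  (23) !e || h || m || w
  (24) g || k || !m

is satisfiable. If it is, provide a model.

Unit clause (!b) forces b = False.
In (b || m) only m is left, so m = True.
Set h = False.
  then (b || h || n) forces n = True.
Set w = False.
Try k = False:
  (k || s || w) forces s = True.
  (e || !s) forces e = True.
  (!g || h || !s) forces g = False.
  clause (!e || g || !n) is falsified — backtrack.
So k = True.
  then (!e || !k) forces e = False.
  then (e || !s) forces s = False.
Set g = False.
All clauses satisfied.

h=F, w=F, n=T, m=T, k=T, b=F, s=F, g=F, e=F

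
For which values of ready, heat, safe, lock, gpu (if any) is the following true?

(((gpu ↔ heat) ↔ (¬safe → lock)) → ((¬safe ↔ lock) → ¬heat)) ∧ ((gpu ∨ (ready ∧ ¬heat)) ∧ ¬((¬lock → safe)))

ready: True, heat: False, safe: False, lock: False, gpu: False

  ((gpu ↔ heat) ↔ (¬safe → lock)) → ((¬safe ↔ lock) → ¬heat) = True
    (gpu ↔ heat) ↔ (¬safe → lock) = False
      gpu ↔ heat = True
      ¬safe → lock = False
        ¬safe = True
    (¬safe ↔ lock) → ¬heat = True
      ¬safe ↔ lock = False
        ¬safe = True
      ¬heat = True
  (gpu ∨ (ready ∧ ¬heat)) ∧ ¬((¬lock → safe)) = True
    gpu ∨ (ready ∧ ¬heat) = True
      ready ∧ ¬heat = True
        ¬heat = True
    ¬((¬lock → safe)) = True
      ¬lock → safe = False
        ¬lock = True
Both conjuncts True, so the formula holds.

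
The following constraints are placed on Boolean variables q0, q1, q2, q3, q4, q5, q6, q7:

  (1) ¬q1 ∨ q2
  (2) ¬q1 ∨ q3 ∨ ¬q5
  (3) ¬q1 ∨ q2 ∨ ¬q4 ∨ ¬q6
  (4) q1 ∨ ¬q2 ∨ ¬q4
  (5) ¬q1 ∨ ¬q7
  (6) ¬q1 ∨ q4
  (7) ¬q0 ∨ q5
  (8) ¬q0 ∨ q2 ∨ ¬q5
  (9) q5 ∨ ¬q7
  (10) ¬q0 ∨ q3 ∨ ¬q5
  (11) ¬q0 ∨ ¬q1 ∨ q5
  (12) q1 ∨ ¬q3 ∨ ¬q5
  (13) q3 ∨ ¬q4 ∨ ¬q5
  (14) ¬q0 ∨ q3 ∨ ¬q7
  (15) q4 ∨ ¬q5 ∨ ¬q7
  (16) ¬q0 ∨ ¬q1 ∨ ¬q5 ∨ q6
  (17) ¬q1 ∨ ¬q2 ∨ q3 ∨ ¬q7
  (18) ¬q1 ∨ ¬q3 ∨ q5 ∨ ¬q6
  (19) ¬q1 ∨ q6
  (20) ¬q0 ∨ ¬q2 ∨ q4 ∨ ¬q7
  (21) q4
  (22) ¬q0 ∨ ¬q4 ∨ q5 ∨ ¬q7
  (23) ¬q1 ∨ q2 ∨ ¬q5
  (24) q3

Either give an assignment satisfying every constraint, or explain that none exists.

q0=T; q1=T; q2=T; q3=T; q4=T; q5=T; q6=T; q7=F

Unit clause (q4) forces q4 = True.
Unit clause (q3) forces q3 = True.
Set q0 = True.
  then (¬q0 ∨ q5) forces q5 = True.
  then (¬q0 ∨ q2 ∨ ¬q5) forces q2 = True.
  then (q1 ∨ ¬q3 ∨ ¬q5) forces q1 = True.
  then (¬q0 ∨ ¬q1 ∨ ¬q5 ∨ q6) forces q6 = True.
  then (¬q1 ∨ ¬q7) forces q7 = False.
All clauses satisfied.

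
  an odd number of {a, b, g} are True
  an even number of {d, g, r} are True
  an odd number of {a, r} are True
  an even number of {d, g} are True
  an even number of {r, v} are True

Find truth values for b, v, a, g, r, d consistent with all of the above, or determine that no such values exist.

b: False, v: False, a: True, g: False, r: False, d: False

{a, b, g}: 1 true → odd ✓
{d, g, r}: 0 true → even ✓
{a, r}: 1 true → odd ✓
{d, g}: 0 true → even ✓
{r, v}: 0 true → even ✓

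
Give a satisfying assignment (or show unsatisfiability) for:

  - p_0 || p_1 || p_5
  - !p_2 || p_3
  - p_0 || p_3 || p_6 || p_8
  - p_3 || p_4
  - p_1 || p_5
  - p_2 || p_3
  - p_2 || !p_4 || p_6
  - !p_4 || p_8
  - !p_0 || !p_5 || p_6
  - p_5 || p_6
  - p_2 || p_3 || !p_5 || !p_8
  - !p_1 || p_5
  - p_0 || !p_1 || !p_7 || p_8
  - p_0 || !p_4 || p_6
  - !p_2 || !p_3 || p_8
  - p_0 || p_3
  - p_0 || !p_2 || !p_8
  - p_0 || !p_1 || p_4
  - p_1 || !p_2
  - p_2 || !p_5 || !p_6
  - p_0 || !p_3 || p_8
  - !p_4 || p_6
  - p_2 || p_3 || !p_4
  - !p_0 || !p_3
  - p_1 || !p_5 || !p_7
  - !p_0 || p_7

Try p_0 = True:
  (!p_0 || !p_3) forces p_3 = False.
  (!p_2 || p_3) forces p_2 = False.
  clause (p_2 || p_3) is falsified — backtrack.
So p_0 = False.
  then (p_0 || p_3) forces p_3 = True.
  then (p_0 || !p_3 || p_8) forces p_8 = True.
  then (p_0 || !p_2 || !p_8) forces p_2 = False.
Try p_1 = True:
  (!p_1 || p_5) forces p_5 = True.
  (p_0 || !p_1 || p_4) forces p_4 = True.
  (p_2 || !p_4 || p_6) forces p_6 = True.
  clause (p_2 || !p_5 || !p_6) is falsified — backtrack.
So p_1 = False.
  then (p_0 || p_1 || p_5) forces p_5 = True.
  then (p_2 || !p_5 || !p_6) forces p_6 = False.
  then (!p_4 || p_6) forces p_4 = False.
  then (p_1 || !p_5 || !p_7) forces p_7 = False.
All clauses satisfied.

p_0: False; p_1: False; p_2: False; p_3: True; p_4: False; p_5: True; p_6: False; p_7: False; p_8: True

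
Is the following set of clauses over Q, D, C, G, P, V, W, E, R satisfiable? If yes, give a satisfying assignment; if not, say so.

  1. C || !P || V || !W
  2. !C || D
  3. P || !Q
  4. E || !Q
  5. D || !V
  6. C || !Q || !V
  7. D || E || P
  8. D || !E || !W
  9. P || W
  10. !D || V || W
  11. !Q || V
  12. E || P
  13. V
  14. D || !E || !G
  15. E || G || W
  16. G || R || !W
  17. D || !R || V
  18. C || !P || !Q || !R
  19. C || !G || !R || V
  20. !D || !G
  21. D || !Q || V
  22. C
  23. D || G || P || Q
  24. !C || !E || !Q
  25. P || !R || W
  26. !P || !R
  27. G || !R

Q = False; D = True; C = True; G = False; P = True; V = True; W = False; E = True; R = False

Unit clause (V) forces V = True.
Unit clause (C) forces C = True.
In (!C || D) only D is left, so D = True.
In (!D || !G) only !G is left, so G = False.
In (G || !R) only !R is left, so R = False.
In (G || R || !W) only !W is left, so W = False.
In (P || W) only P is left, so P = True.
In (E || G || W) only E is left, so E = True.
In (!C || !E || !Q) only !Q is left, so Q = False.
All clauses satisfied.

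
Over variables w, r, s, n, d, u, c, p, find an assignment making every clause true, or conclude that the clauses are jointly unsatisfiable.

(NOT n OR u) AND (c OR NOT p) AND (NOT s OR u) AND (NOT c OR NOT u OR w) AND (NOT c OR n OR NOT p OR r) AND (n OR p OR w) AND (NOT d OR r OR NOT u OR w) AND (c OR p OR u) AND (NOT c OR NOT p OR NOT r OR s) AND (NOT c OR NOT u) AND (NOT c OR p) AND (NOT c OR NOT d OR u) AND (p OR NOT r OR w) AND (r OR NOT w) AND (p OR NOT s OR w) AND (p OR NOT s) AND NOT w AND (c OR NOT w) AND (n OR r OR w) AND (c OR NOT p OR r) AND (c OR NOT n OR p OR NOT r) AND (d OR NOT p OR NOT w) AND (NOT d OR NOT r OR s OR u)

Unit clause (NOT w) forces w = False.
Set r = False.
  then (n OR r OR w) forces n = True.
  then (NOT n OR u) forces u = True.
  then (NOT c OR NOT u OR w) forces c = False.
  then (NOT d OR r OR NOT u OR w) forces d = False.
  then (c OR NOT p OR r) forces p = False.
  then (p OR NOT s OR w) forces s = False.
All clauses satisfied.

w = False; r = False; s = False; n = True; d = False; u = True; c = False; p = False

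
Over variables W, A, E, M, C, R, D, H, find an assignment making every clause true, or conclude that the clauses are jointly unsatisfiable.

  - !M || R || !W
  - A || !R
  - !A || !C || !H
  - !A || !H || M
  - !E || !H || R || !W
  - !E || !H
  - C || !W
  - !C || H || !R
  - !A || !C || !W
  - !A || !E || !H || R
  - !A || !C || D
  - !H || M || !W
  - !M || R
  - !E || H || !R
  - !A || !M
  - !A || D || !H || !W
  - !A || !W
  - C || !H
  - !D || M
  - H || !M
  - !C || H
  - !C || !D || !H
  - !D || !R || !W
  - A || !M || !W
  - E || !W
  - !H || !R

W: False, A: True, E: True, M: False, C: False, R: False, D: False, H: False

Set W = False.
Set A = True.
  then (!A || !M) forces M = False.
  then (!D || M) forces D = False.
  then (!A || !H || M) forces H = False.
  then (!A || !C || D) forces C = False.
Set E = True.
  then (!E || H || !R) forces R = False.
All clauses satisfied.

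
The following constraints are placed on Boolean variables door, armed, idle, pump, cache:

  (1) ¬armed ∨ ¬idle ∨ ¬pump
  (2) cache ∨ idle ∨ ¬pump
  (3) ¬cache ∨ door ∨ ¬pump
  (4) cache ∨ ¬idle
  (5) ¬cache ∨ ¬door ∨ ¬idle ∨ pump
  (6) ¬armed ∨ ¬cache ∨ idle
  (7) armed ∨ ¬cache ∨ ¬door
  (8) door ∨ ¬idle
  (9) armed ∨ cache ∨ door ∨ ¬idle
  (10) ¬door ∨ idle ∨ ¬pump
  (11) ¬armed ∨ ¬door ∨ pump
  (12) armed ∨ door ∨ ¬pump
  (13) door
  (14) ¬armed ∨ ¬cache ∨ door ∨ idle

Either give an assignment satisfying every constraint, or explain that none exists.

Unit clause (door) forces door = True.
Try armed = True:
  (¬armed ∨ ¬door ∨ pump) forces pump = True.
  (¬armed ∨ ¬idle ∨ ¬pump) forces idle = False.
  clause (¬door ∨ idle ∨ ¬pump) is falsified — backtrack.
So armed = False.
  then (armed ∨ ¬cache ∨ ¬door) forces cache = False.
  then (cache ∨ ¬idle) forces idle = False.
  then (¬door ∨ idle ∨ ¬pump) forces pump = False.
All clauses satisfied.

door: True; armed: False; idle: False; pump: False; cache: False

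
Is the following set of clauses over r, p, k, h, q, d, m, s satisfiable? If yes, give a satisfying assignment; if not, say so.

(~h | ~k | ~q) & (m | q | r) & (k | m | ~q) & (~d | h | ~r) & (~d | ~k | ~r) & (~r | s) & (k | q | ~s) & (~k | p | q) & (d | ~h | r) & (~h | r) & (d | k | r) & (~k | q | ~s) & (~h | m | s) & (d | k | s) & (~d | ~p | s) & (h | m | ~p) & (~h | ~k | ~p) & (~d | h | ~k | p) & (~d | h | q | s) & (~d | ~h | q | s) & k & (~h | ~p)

Unit clause (k) forces k = True.
Set r = True.
  then (~d | ~k | ~r) forces d = False.
  then (~r | s) forces s = True.
  then (~k | q | ~s) forces q = True.
  then (~h | ~k | ~q) forces h = False.
Set p = False.
Set m = True.
All clauses satisfied.

r: True, p: False, k: True, h: False, q: True, d: False, m: True, s: True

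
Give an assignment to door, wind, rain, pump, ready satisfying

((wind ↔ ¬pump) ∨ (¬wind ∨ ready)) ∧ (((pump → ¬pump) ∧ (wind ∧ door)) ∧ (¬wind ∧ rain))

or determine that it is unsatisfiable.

Case wind = True: the conjunct ¬wind is False.
Case wind = False: the conjunct wind is False.
Both cases fail — unsatisfiable.

Unsatisfiable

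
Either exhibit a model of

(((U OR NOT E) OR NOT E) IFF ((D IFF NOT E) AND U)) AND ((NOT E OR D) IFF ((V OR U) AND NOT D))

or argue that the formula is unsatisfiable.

V: False, D: False, E: True, U: False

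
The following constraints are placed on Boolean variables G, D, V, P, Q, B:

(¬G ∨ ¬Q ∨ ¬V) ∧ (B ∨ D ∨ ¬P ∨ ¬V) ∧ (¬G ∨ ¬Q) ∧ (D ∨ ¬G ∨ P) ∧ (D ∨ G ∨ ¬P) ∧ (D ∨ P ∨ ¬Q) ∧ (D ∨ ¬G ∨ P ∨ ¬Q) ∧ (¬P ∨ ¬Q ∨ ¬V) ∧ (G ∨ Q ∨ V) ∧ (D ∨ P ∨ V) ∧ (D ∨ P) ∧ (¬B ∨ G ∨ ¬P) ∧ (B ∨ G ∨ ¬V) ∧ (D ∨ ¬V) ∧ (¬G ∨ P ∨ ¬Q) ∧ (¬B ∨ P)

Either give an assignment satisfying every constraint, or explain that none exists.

Set G = True.
  then (¬G ∨ ¬Q) forces Q = False.
Set D = True.
Set V = True.
Set P = True.
Set B = False.
All clauses satisfied.

G = True, D = True, V = True, P = True, Q = False, B = False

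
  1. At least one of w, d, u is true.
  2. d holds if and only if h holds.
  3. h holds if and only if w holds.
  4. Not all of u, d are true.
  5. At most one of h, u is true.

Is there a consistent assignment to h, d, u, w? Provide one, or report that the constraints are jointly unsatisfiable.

h=F, d=F, u=T, w=F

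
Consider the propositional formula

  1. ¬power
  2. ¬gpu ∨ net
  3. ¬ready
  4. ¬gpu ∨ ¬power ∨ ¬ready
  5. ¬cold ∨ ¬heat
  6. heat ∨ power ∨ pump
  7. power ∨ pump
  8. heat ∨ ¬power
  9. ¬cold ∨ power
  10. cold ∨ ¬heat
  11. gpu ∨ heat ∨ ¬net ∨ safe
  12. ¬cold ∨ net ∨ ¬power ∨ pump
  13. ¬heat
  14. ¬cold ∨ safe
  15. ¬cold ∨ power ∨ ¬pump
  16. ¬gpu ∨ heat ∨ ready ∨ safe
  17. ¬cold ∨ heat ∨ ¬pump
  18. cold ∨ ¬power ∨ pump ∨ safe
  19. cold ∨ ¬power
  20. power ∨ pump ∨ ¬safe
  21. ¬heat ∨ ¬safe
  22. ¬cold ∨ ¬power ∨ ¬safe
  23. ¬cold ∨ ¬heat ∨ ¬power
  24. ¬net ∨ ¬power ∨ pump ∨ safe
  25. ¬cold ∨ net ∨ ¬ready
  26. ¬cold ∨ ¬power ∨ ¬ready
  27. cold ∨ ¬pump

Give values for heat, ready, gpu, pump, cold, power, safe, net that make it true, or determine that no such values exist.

Case ready = True:
  Clause (¬ready) is falsified — contradiction.
Case ready = False:
  (¬power) forces power = False.
  (power ∨ pump) forces pump = True.
  (¬cold ∨ power) forces cold = False.
  Clause (cold ∨ ¬pump) is falsified — contradiction.
Both cases fail, so the formula is unsatisfiable.

Unsatisfiable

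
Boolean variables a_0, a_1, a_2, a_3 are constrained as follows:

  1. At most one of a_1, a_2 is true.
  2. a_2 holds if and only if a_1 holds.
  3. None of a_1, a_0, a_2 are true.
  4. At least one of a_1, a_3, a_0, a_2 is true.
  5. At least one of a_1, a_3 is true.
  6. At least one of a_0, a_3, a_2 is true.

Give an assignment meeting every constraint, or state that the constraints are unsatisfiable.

a_0 = False, a_1 = False, a_2 = False, a_3 = True

  (1) {a_1, a_2}: 0 true — at most one ✓
  (2) a_2=F, a_1=F — same ✓
  (3) {a_1, a_0, a_2}: 0 true — none ✓
  (4) {a_1, a_3, a_0, a_2}: 1 true — at least one ✓
  (5) {a_1, a_3}: 1 true — at least one ✓
  (6) {a_0, a_3, a_2}: 1 true — at least one ✓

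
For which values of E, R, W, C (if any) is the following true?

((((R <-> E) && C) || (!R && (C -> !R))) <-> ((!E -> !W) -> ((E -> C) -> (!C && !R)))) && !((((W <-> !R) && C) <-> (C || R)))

E = False, R = True, W = False, C = False

  (((R <-> E) && C) || (!R && (C -> !R))) <-> ((!E -> !W) -> ((E -> C) -> (!C && !R))) = True
    ((R <-> E) && C) || (!R && (C -> !R)) = False
      (R <-> E) && C = False
        R <-> E = False
      !R && (C -> !R) = False
        !R = False
        C -> !R = True
          !R = False
    (!E -> !W) -> ((E -> C) -> (!C && !R)) = False
      !E -> !W = True
        !E = True
        !W = True
      (E -> C) -> (!C && !R) = False
        E -> C = True
        !C && !R = False
          !C = True
          !R = False
  !((((W <-> !R) && C) <-> (C || R))) = True
    ((W <-> !R) && C) <-> (C || R) = False
      (W <-> !R) && C = False
        W <-> !R = True
          !R = False
      C || R = True
Both conjuncts True, so the formula holds.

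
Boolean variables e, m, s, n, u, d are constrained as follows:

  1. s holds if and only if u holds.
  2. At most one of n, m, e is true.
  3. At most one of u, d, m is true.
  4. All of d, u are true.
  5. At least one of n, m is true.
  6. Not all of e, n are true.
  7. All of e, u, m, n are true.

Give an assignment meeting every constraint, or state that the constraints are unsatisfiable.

Unsatisfiable

Case e = True:
  (2) with e=T forces n = False.
  Constraint (7) is violated (n=F) — contradiction.
Case e = False:
  Constraint (7) is violated (e=F) — contradiction.
Both cases fail — unsatisfiable.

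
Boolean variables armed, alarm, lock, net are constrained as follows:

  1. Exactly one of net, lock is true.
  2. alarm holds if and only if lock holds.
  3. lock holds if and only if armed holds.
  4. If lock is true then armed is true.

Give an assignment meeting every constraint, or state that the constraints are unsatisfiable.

armed = True, alarm = True, lock = True, net = False

  (1) {net, lock}: 1 true — exactly one ✓
  (2) alarm=T, lock=T — same ✓
  (3) lock=T, armed=T — same ✓
  (4) lock=T ⇒ armed: T ✓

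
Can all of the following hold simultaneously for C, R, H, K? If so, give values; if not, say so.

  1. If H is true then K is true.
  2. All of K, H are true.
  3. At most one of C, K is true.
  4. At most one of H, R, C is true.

C = False, R = False, H = True, K = True

  (1) H=T ⇒ K: T ✓
  (2) {K, H}: all 2 true ✓
  (3) {C, K}: 1 true — at most one ✓
  (4) {H, R, C}: 1 true — at most one ✓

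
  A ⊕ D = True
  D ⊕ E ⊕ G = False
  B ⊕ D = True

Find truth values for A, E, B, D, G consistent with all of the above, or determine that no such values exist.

A: True, E: True, B: True, D: False, G: True

A ⊕ D = T ⊕ F = True ✓
D ⊕ E ⊕ G = F ⊕ T ⊕ T = False ✓
B ⊕ D = T ⊕ F = True ✓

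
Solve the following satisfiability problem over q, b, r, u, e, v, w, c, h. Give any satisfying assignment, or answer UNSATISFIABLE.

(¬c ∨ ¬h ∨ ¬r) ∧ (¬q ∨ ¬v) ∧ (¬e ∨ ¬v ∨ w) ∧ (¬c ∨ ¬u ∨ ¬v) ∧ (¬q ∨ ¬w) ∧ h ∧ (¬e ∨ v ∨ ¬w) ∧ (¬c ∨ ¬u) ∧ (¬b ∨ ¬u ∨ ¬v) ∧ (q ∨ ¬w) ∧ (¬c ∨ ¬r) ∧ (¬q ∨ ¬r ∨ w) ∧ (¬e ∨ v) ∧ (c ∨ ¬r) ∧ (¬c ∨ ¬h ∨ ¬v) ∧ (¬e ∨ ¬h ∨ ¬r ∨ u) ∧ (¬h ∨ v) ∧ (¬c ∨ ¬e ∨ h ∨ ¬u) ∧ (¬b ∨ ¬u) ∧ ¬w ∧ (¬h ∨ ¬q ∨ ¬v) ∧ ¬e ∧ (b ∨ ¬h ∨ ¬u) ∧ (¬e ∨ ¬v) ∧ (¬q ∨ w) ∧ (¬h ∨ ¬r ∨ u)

Unit clause (h) forces h = True.
In (¬h ∨ v) only v is left, so v = True.
Unit clause (¬w) forces w = False.
In (¬h ∨ ¬q ∨ ¬v) only ¬q is left, so q = False.
Unit clause (¬e) forces e = False.
In (¬c ∨ ¬h ∨ ¬v) only ¬c is left, so c = False.
In (c ∨ ¬r) only ¬r is left, so r = False.
Set b = False.
  then (b ∨ ¬h ∨ ¬u) forces u = False.
All clauses satisfied.

q = False; b = False; r = False; u = False; e = False; v = True; w = False; c = False; h = True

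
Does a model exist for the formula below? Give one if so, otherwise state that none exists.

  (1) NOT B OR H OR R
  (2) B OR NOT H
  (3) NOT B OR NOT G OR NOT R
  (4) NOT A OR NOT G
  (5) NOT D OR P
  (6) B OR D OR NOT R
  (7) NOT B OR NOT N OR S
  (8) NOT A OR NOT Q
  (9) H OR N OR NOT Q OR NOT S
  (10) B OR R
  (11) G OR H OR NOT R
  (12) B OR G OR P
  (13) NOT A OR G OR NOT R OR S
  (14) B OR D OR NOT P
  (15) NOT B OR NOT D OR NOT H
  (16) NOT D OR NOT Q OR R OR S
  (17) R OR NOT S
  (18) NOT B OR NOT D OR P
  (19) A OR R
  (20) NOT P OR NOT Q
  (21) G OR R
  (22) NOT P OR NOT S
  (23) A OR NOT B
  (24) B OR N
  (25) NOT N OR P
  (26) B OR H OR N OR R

P = True; R = True; A = False; Q = False; D = True; B = False; G = True; H = False; N = True; S = False

Set P = True.
  then (NOT P OR NOT Q) forces Q = False.
  then (NOT P OR NOT S) forces S = False.
Set R = True.
Set A = False.
  then (A OR NOT B) forces B = False.
  then (B OR N) forces N = True.
  then (B OR NOT H) forces H = False.
  then (B OR D OR NOT R) forces D = True.
  then (G OR H OR NOT R) forces G = True.
All clauses satisfied.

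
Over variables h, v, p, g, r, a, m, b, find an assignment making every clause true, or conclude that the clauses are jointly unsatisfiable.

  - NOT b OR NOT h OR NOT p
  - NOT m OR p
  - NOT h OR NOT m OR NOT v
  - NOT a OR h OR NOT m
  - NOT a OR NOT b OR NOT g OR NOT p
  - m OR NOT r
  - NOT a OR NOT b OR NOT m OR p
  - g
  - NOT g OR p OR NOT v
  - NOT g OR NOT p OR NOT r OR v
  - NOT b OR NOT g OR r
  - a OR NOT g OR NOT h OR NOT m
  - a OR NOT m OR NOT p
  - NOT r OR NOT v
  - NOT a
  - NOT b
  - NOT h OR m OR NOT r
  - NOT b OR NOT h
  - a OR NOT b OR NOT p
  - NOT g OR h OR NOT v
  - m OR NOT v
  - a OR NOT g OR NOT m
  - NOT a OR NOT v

h = False, v = False, p = True, g = True, r = False, a = False, m = False, b = False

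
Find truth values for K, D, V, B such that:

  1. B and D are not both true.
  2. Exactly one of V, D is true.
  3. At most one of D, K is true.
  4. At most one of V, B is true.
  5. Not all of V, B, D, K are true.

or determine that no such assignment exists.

K = False, D = True, V = False, B = False

  (1) B=F, D=T — not both ✓
  (2) {V, D}: 1 true — exactly one ✓
  (3) {D, K}: 1 true — at most one ✓
  (4) {V, B}: 0 true — at most one ✓
  (5) {V, B, D, K}: 1/4 true — not all ✓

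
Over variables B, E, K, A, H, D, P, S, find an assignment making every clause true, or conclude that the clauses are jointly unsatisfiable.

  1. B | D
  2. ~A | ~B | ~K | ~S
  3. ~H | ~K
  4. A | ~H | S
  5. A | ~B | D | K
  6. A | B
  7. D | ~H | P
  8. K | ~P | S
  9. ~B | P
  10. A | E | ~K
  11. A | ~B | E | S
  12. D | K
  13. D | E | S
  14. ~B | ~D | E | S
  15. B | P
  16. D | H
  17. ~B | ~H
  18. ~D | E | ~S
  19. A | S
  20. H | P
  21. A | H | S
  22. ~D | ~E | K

B=T, E=T, K=T, A=F, H=F, D=T, P=T, S=T

Set B = True.
  then (~B | P) forces P = True.
  then (~B | ~H) forces H = False.
  then (D | H) forces D = True.
Try E = False:
  (~B | ~D | E | S) forces S = True.
  clause (~D | E | ~S) is falsified — backtrack.
So E = True.
  then (~D | ~E | K) forces K = True.
Set A = False.
  then (A | S) forces S = True.
All clauses satisfied.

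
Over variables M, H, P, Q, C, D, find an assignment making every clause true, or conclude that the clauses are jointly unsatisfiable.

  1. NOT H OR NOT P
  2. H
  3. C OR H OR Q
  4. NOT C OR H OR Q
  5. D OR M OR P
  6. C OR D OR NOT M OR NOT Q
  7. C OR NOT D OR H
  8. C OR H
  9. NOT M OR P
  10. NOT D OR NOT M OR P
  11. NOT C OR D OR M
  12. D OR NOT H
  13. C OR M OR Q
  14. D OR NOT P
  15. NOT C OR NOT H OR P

M = False, H = True, P = False, Q = True, C = False, D = True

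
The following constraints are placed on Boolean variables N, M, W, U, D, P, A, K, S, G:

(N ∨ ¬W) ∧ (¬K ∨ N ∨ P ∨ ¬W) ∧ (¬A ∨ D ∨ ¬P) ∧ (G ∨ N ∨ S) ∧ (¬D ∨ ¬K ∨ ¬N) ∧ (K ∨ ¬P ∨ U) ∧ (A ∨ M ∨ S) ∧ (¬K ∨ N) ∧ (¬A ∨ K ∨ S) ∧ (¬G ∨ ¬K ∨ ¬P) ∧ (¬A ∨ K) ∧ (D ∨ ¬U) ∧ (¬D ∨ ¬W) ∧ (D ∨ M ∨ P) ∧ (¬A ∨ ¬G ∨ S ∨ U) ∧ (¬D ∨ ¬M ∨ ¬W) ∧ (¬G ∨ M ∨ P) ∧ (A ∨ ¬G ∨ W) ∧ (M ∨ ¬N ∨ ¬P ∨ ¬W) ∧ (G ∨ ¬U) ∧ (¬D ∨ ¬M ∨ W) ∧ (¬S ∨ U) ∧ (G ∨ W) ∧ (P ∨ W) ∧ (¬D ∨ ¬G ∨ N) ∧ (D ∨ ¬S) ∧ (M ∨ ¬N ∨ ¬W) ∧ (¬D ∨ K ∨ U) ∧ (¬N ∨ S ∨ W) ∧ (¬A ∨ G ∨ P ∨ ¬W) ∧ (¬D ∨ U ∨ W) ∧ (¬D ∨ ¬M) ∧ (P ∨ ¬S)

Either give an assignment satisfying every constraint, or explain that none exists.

N: True, M: True, W: True, U: False, D: False, P: False, A: False, K: False, S: False, G: True

Set N = True.
Set M = True.
  then (¬D ∨ ¬M) forces D = False.
  then (D ∨ ¬U) forces U = False.
  then (¬S ∨ U) forces S = False.
  then (¬N ∨ S ∨ W) forces W = True.
Set P = False.
Try A = True:
  (¬A ∨ K ∨ S) forces K = True.
  (¬A ∨ ¬G ∨ S ∨ U) forces G = False.
  clause (¬A ∨ G ∨ P ∨ ¬W) is falsified — backtrack.
So A = False.
Set K = False.
Set G = True.
All clauses satisfied.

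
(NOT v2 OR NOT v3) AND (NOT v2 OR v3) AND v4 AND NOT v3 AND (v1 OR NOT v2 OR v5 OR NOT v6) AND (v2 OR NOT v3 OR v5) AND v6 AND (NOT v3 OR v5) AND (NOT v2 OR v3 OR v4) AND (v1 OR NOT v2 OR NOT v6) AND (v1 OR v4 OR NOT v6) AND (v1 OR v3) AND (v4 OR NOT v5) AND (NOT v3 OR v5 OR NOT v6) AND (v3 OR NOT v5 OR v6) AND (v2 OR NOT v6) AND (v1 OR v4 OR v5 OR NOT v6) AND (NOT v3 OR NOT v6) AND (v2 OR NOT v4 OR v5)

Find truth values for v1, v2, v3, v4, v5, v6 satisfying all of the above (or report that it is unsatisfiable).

UNSATISFIABLE

Case v3 = True:
  Clause (NOT v3) is falsified — contradiction.
Case v3 = False:
  (NOT v2 OR v3) forces v2 = False.
  (v4) forces v4 = True.
  (v6) forces v6 = True.
  Clause (v2 OR NOT v6) is falsified — contradiction.
Both cases fail, so the formula is unsatisfiable.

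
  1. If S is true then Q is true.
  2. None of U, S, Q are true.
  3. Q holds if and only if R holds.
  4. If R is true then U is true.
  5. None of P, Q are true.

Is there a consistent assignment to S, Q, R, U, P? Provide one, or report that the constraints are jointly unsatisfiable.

S = False, Q = False, R = False, U = False, P = False

  (1) S=F ⇒ Q: vacuous ✓
  (2) {U, S, Q}: 0 true — none ✓
  (3) Q=F, R=F — same ✓
  (4) R=F ⇒ U: vacuous ✓
  (5) {P, Q}: 0 true — none ✓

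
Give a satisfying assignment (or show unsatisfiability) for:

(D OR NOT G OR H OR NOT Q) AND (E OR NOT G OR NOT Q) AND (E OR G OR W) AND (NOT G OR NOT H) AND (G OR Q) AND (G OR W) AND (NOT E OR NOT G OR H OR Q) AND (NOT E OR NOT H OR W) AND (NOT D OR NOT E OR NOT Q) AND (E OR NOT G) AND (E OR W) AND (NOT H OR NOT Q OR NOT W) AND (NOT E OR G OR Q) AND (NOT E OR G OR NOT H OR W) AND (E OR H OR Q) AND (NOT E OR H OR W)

Set W = True.
Set D = True.
Set G = False.
  then (G OR Q) forces Q = True.
  then (NOT D OR NOT E OR NOT Q) forces E = False.
  then (NOT H OR NOT Q OR NOT W) forces H = False.
All clauses satisfied.

W = True, D = True, G = False, E = False, H = False, Q = True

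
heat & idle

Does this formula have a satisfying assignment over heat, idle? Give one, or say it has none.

heat = True, idle = True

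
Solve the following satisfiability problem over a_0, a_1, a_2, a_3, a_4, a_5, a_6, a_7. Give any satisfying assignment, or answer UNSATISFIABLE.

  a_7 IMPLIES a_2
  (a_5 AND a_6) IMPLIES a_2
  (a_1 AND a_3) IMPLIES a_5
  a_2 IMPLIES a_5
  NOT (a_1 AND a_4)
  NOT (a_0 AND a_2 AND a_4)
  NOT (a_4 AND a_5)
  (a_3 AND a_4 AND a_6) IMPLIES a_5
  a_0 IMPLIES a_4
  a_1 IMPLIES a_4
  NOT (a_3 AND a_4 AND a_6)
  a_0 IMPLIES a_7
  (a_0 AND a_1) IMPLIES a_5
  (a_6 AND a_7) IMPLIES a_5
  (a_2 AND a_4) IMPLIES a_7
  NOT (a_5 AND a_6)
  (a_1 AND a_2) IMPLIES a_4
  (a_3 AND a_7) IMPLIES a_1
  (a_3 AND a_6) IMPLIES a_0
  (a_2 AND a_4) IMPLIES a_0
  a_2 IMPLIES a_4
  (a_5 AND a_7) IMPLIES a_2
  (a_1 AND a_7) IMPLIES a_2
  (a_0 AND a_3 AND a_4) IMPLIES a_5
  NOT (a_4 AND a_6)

Set a_0 = False.
Set a_1 = False.
Try a_2 = True:
  (a_0 OR NOT a_2 OR NOT a_4) forces a_4 = False.
  clause (NOT a_2 OR a_4) is falsified — backtrack.
So a_2 = False.
  then (a_2 OR NOT a_7) forces a_7 = False.
Set a_3 = False.
Set a_4 = False.
Set a_5 = False.
Set a_6 = True.
All clauses satisfied.

a_0 = False, a_1 = False, a_2 = False, a_3 = False, a_4 = False, a_5 = False, a_6 = True, a_7 = False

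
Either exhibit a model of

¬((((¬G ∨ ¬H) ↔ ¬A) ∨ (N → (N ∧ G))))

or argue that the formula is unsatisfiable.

H: False; A: True; G: False; N: True

  ¬((((¬G ∨ ¬H) ↔ ¬A) ∨ (N → (N ∧ G)))) = True
    ((¬G ∨ ¬H) ↔ ¬A) ∨ (N → (N ∧ G)) = False
      (¬G ∨ ¬H) ↔ ¬A = False
        ¬G ∨ ¬H = True
          ¬G = True
          ¬H = True
        ¬A = False
      N → (N ∧ G) = False
        N ∧ G = False
The formula evaluates to True.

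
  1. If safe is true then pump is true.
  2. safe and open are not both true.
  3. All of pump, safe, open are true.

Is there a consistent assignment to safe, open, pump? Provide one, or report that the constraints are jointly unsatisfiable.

Case open = True:
  (2) with open=T forces safe = False.
  Constraint (3) is violated (safe=F) — contradiction.
Case open = False:
  Constraint (3) is violated (open=F) — contradiction.
Both cases fail — unsatisfiable.

The formula is unsatisfiable.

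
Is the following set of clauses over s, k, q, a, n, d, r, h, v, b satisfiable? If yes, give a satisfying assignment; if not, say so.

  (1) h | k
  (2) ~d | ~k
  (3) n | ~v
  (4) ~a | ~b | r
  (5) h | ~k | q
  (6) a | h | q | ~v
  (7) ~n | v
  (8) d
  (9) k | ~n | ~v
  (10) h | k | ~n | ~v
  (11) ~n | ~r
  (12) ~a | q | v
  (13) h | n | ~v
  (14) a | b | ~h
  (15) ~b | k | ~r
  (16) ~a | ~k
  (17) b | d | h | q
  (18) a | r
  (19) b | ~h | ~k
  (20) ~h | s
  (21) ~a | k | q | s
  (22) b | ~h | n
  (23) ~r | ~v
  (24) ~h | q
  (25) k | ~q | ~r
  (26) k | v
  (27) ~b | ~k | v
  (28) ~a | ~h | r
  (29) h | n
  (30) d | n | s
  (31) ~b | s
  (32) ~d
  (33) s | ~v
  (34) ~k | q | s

Case d = True:
  Clause (~d) is falsified — contradiction.
Case d = False:
  Clause (d) is falsified — contradiction.
Both cases fail, so the formula is unsatisfiable.

Unsatisfiable — no assignment works.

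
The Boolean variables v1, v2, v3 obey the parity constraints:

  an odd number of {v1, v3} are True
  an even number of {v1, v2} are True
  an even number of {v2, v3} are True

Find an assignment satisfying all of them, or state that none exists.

Adding constraints 1, 2, 3 mod 2: every variable appears an even number of times on the left, so the left side is 0.
But the right sides sum to 1 (mod 2). 0 ≠ 1 — the system is inconsistent.

Unsatisfiable — no assignment works.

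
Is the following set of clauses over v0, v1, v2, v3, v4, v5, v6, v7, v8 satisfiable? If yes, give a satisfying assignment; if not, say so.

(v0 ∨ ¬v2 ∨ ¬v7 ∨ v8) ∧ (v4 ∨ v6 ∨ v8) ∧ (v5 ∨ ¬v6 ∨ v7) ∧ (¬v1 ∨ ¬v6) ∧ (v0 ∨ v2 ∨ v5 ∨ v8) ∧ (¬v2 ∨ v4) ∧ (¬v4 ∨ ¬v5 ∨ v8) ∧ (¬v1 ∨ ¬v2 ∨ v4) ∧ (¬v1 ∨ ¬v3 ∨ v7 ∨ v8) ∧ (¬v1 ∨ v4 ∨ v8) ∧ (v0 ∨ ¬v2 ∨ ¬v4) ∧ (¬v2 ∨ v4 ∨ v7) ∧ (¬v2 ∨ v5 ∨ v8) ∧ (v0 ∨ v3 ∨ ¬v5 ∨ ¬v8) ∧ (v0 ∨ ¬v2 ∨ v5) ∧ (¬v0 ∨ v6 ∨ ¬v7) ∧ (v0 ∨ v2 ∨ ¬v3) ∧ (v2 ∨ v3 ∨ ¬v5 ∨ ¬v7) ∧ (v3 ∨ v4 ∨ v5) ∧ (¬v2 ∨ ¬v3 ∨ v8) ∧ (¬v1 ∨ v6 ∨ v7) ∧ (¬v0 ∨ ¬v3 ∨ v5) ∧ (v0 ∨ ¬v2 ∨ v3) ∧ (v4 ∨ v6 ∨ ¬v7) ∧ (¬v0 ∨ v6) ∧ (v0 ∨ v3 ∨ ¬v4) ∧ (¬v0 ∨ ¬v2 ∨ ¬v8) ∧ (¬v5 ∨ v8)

Set v0 = True.
  then (¬v0 ∨ v6) forces v6 = True.
  then (¬v1 ∨ ¬v6) forces v1 = False.
Try v2 = True:
  (¬v2 ∨ v4) forces v4 = True.
  (¬v0 ∨ ¬v2 ∨ ¬v8) forces v8 = False.
  (¬v4 ∨ ¬v5 ∨ v8) forces v5 = False.
  clause (¬v2 ∨ v5 ∨ v8) is falsified — backtrack.
So v2 = False.
Set v3 = False.
Set v4 = False.
  then (v3 ∨ v4 ∨ v5) forces v5 = True.
  then (¬v5 ∨ v8) forces v8 = True.
  then (v2 ∨ v3 ∨ ¬v5 ∨ ¬v7) forces v7 = False.
All clauses satisfied.

v0 = True; v1 = False; v2 = False; v3 = False; v4 = False; v5 = True; v6 = True; v7 = False; v8 = True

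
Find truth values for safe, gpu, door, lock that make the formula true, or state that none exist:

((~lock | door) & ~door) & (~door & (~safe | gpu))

safe=F, gpu=F, door=F, lock=F

  (~lock | door) & ~door = True
    ~lock | door = True
      ~lock = True
    ~door = True
  ~door & (~safe | gpu) = True
    ~door = True
    ~safe | gpu = True
      ~safe = True
Both conjuncts True, so the formula holds.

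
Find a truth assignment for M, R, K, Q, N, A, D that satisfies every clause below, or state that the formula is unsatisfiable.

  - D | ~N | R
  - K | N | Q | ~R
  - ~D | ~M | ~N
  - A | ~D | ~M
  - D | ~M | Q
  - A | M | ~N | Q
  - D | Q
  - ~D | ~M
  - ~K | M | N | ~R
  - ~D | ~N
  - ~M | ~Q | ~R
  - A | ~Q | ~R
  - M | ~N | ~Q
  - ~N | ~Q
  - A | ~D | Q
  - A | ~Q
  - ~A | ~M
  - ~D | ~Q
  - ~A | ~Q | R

M = False, R = False, K = True, Q = False, N = False, A = True, D = True

Set M = False.
Set R = False.
Set K = True.
Try Q = True:
  (M | ~N | ~Q) forces N = False.
  (A | ~Q) forces A = True.
  clause (~A | ~Q | R) is falsified — backtrack.
So Q = False.
  then (D | Q) forces D = True.
  then (~D | ~N) forces N = False.
  then (A | ~D | Q) forces A = True.
All clauses satisfied.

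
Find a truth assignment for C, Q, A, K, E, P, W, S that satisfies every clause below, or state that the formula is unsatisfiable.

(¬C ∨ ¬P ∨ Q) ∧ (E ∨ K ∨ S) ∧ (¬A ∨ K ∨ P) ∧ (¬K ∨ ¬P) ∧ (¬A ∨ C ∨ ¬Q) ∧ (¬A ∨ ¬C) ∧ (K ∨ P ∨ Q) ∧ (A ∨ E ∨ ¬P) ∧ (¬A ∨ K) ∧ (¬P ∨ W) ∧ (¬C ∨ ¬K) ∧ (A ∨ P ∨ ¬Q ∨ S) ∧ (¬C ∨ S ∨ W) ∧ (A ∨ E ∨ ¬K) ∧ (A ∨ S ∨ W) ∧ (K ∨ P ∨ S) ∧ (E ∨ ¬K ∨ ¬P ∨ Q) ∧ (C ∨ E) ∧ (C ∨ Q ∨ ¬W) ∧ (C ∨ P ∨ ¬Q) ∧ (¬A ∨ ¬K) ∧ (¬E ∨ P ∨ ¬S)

Set C = False.
  then (C ∨ E) forces E = True.
Set Q = True.
  then (¬A ∨ C ∨ ¬Q) forces A = False.
  then (C ∨ P ∨ ¬Q) forces P = True.
  then (¬K ∨ ¬P) forces K = False.
  then (¬P ∨ W) forces W = True.
Set S = False.
All clauses satisfied.

C: False; Q: True; A: False; K: False; E: True; P: True; W: True; S: False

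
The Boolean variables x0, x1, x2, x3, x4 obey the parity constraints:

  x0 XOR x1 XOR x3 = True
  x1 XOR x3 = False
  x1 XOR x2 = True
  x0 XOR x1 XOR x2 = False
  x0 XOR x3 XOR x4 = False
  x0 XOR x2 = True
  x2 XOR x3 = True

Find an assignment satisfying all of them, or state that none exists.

x0 = True; x1 = True; x2 = False; x3 = True; x4 = False

x0 XOR x1 XOR x3 = T XOR T XOR T = True ✓
x1 XOR x3 = T XOR T = False ✓
x1 XOR x2 = T XOR F = True ✓
x0 XOR x1 XOR x2 = T XOR T XOR F = False ✓
x0 XOR x3 XOR x4 = T XOR T XOR F = False ✓
x0 XOR x2 = T XOR F = True ✓
x2 XOR x3 = F XOR T = True ✓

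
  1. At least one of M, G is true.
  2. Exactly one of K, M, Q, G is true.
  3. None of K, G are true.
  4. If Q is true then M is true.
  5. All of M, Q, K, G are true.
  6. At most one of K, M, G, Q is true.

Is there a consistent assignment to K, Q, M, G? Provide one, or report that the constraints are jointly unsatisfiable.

Case K = True:
  Constraint (3) is violated (K=T) — contradiction.
Case K = False:
  Constraint (5) is violated (K=F) — contradiction.
Both cases fail — unsatisfiable.

The formula is unsatisfiable.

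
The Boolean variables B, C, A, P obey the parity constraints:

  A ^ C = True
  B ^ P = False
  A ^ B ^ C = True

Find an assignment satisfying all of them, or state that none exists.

B = False, C = True, A = False, P = False

A ^ C = F ^ T = True ✓
B ^ P = F ^ F = False ✓
A ^ B ^ C = F ^ F ^ T = True ✓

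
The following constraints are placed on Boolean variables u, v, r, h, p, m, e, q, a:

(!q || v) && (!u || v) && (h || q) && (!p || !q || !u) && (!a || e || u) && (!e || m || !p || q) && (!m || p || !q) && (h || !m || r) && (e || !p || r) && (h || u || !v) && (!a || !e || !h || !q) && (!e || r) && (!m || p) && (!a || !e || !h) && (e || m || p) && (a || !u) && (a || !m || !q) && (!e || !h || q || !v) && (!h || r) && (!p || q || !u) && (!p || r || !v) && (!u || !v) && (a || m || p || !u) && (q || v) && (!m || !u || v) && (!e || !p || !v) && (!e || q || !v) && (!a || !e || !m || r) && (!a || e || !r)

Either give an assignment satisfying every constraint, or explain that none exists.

Try u = True:
  (!u || v) forces v = True.
  clause (!u || !v) is falsified — backtrack.
So u = False.
Set v = True.
  then (h || u || !v) forces h = True.
  then (!h || r) forces r = True.
Set p = True.
  then (!e || !p || !v) forces e = False.
  then (!a || e || !r) forces a = False.
Set m = True.
  then (a || !m || !q) forces q = False.
All clauses satisfied.

u: False, v: True, r: True, h: True, p: True, m: True, e: False, q: False, a: False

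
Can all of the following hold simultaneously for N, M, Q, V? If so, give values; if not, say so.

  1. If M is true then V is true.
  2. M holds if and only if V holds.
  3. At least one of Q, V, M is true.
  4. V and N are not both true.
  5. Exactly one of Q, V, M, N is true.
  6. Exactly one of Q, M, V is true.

N: False, M: False, Q: True, V: False

  (1) M=F ⇒ V: vacuous ✓
  (2) M=F, V=F — same ✓
  (3) {Q, V, M}: 1 true — at least one ✓
  (4) V=F, N=F — not both ✓
  (5) {Q, V, M, N}: 1 true — exactly one ✓
  (6) {Q, M, V}: 1 true — exactly one ✓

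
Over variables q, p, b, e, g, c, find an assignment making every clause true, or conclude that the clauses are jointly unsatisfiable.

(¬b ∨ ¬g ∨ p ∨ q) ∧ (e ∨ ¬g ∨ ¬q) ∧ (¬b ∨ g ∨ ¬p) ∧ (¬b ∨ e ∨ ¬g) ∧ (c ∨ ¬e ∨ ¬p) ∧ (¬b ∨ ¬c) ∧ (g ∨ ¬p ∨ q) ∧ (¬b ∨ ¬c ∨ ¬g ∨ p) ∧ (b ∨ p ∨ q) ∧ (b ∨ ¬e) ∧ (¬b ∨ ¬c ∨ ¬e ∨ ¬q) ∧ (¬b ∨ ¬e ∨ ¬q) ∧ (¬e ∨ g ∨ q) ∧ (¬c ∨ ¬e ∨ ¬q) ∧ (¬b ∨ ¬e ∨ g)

Set q = False.
Set p = True.
  then (g ∨ ¬p ∨ q) forces g = True.
Try b = True:
  (¬b ∨ e ∨ ¬g) forces e = True.
  (c ∨ ¬e ∨ ¬p) forces c = True.
  clause (¬b ∨ ¬c) is falsified — backtrack.
So b = False.
  then (b ∨ ¬e) forces e = False.
Set c = False.
All clauses satisfied.

q = False; p = True; b = False; e = False; g = True; c = False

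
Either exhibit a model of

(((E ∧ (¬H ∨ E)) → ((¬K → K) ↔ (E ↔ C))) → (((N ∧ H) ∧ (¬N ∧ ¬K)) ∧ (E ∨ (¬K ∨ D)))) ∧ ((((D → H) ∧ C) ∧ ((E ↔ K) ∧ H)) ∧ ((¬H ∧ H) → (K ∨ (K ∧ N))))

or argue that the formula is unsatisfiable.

The formula is unsatisfiable.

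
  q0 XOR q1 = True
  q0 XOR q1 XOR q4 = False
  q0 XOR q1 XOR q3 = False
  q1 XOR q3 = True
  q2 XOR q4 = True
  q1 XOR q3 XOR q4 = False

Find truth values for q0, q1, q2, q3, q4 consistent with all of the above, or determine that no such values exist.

q0 = True; q1 = False; q2 = False; q3 = True; q4 = True

q0 XOR q1 = T XOR F = True ✓
q0 XOR q1 XOR q4 = T XOR F XOR T = False ✓
q0 XOR q1 XOR q3 = T XOR F XOR T = False ✓
q1 XOR q3 = F XOR T = True ✓
q2 XOR q4 = F XOR T = True ✓
q1 XOR q3 XOR q4 = F XOR T XOR T = False ✓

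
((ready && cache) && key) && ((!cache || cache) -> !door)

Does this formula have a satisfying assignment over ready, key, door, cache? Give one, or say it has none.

ready: True; key: True; door: False; cache: True

  (ready && cache) && key = True
    ready && cache = True
  (!cache || cache) -> !door = True
    !cache || cache = True
      !cache = False
    !door = True
Both conjuncts True, so the formula holds.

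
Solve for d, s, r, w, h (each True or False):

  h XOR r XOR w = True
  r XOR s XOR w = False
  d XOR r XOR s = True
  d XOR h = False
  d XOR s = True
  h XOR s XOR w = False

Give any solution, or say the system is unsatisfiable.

d = False, s = True, r = False, w = True, h = False

h XOR r XOR w = F XOR F XOR T = True ✓
r XOR s XOR w = F XOR T XOR T = False ✓
d XOR r XOR s = F XOR F XOR T = True ✓
d XOR h = F XOR F = False ✓
d XOR s = F XOR T = True ✓
h XOR s XOR w = F XOR T XOR T = False ✓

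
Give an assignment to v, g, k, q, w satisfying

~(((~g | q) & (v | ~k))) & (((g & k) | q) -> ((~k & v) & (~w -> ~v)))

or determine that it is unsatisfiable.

v = False; g = True; k = False; q = False; w = True

  ~(((~g | q) & (v | ~k))) = True
    (~g | q) & (v | ~k) = False
      ~g | q = False
        ~g = False
      v | ~k = True
        ~k = True
  ((g & k) | q) -> ((~k & v) & (~w -> ~v)) = True
    (g & k) | q = False
      g & k = False
    (~k & v) & (~w -> ~v) = False
      ~k & v = False
        ~k = True
      ~w -> ~v = True
        ~w = False
        ~v = True
Both conjuncts True, so the formula holds.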